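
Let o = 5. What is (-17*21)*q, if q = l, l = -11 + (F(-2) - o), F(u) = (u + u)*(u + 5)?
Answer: 9996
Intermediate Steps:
F(u) = 2*u*(5 + u) (F(u) = (2*u)*(5 + u) = 2*u*(5 + u))
l = -28 (l = -11 + (2*(-2)*(5 - 2) - 1*5) = -11 + (2*(-2)*3 - 5) = -11 + (-12 - 5) = -11 - 17 = -28)
q = -28
(-17*21)*q = -17*21*(-28) = -357*(-28) = 9996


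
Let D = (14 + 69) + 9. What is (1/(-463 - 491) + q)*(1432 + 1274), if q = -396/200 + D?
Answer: 968275352/3975 ≈ 2.4359e+5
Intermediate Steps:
D = 92 (D = 83 + 9 = 92)
q = 4501/50 (q = -396/200 + 92 = -396*1/200 + 92 = -99/50 + 92 = 4501/50 ≈ 90.020)
(1/(-463 - 491) + q)*(1432 + 1274) = (1/(-463 - 491) + 4501/50)*(1432 + 1274) = (1/(-954) + 4501/50)*2706 = (-1/954 + 4501/50)*2706 = (1073476/11925)*2706 = 968275352/3975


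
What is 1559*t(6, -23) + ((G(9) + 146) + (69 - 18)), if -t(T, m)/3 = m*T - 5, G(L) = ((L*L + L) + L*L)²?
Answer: 698249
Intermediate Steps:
G(L) = (L + 2*L²)² (G(L) = ((L² + L) + L²)² = ((L + L²) + L²)² = (L + 2*L²)²)
t(T, m) = 15 - 3*T*m (t(T, m) = -3*(m*T - 5) = -3*(T*m - 5) = -3*(-5 + T*m) = 15 - 3*T*m)
1559*t(6, -23) + ((G(9) + 146) + (69 - 18)) = 1559*(15 - 3*6*(-23)) + ((9²*(1 + 2*9)² + 146) + (69 - 18)) = 1559*(15 + 414) + ((81*(1 + 18)² + 146) + 51) = 1559*429 + ((81*19² + 146) + 51) = 668811 + ((81*361 + 146) + 51) = 668811 + ((29241 + 146) + 51) = 668811 + (29387 + 51) = 668811 + 29438 = 698249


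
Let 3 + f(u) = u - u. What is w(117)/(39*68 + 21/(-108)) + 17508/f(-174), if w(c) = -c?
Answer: -557137952/95465 ≈ -5836.0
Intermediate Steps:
f(u) = -3 (f(u) = -3 + (u - u) = -3 + 0 = -3)
w(117)/(39*68 + 21/(-108)) + 17508/f(-174) = (-1*117)/(39*68 + 21/(-108)) + 17508/(-3) = -117/(2652 + 21*(-1/108)) + 17508*(-⅓) = -117/(2652 - 7/36) - 5836 = -117/95465/36 - 5836 = -117*36/95465 - 5836 = -4212/95465 - 5836 = -557137952/95465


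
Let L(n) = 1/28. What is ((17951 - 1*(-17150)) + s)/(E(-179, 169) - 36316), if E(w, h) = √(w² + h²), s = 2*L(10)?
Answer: -637365255/659395627 - 491415*√60602/18463077556 ≈ -0.97314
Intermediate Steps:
L(n) = 1/28
s = 1/14 (s = 2*(1/28) = 1/14 ≈ 0.071429)
E(w, h) = √(h² + w²)
((17951 - 1*(-17150)) + s)/(E(-179, 169) - 36316) = ((17951 - 1*(-17150)) + 1/14)/(√(169² + (-179)²) - 36316) = ((17951 + 17150) + 1/14)/(√(28561 + 32041) - 36316) = (35101 + 1/14)/(√60602 - 36316) = 491415/(14*(-36316 + √60602))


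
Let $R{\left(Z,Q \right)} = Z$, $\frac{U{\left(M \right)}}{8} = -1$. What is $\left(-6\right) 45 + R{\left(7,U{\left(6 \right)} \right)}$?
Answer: $-263$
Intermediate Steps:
$U{\left(M \right)} = -8$ ($U{\left(M \right)} = 8 \left(-1\right) = -8$)
$\left(-6\right) 45 + R{\left(7,U{\left(6 \right)} \right)} = \left(-6\right) 45 + 7 = -270 + 7 = -263$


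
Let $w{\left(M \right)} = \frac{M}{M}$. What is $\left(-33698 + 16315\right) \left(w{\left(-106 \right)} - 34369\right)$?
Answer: $597418944$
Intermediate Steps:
$w{\left(M \right)} = 1$
$\left(-33698 + 16315\right) \left(w{\left(-106 \right)} - 34369\right) = \left(-33698 + 16315\right) \left(1 - 34369\right) = \left(-17383\right) \left(-34368\right) = 597418944$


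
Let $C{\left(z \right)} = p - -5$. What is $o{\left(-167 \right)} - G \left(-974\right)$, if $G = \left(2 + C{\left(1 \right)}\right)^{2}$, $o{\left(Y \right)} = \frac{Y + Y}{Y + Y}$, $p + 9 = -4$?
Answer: $35065$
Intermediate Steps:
$p = -13$ ($p = -9 - 4 = -13$)
$C{\left(z \right)} = -8$ ($C{\left(z \right)} = -13 - -5 = -13 + 5 = -8$)
$o{\left(Y \right)} = 1$ ($o{\left(Y \right)} = \frac{2 Y}{2 Y} = 2 Y \frac{1}{2 Y} = 1$)
$G = 36$ ($G = \left(2 - 8\right)^{2} = \left(-6\right)^{2} = 36$)
$o{\left(-167 \right)} - G \left(-974\right) = 1 - 36 \left(-974\right) = 1 - -35064 = 1 + 35064 = 35065$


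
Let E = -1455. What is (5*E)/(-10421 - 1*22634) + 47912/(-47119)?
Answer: -248188087/311503709 ≈ -0.79674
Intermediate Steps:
(5*E)/(-10421 - 1*22634) + 47912/(-47119) = (5*(-1455))/(-10421 - 1*22634) + 47912/(-47119) = -7275/(-10421 - 22634) + 47912*(-1/47119) = -7275/(-33055) - 47912/47119 = -7275*(-1/33055) - 47912/47119 = 1455/6611 - 47912/47119 = -248188087/311503709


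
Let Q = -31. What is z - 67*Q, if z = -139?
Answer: 1938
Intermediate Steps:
z - 67*Q = -139 - 67*(-31) = -139 + 2077 = 1938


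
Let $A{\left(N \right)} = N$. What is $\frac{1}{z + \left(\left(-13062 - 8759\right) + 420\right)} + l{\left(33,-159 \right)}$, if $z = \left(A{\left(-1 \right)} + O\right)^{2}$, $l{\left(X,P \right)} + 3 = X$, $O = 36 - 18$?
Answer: $\frac{633359}{21112} \approx 30.0$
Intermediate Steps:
$O = 18$
$l{\left(X,P \right)} = -3 + X$
$z = 289$ ($z = \left(-1 + 18\right)^{2} = 17^{2} = 289$)
$\frac{1}{z + \left(\left(-13062 - 8759\right) + 420\right)} + l{\left(33,-159 \right)} = \frac{1}{289 + \left(\left(-13062 - 8759\right) + 420\right)} + \left(-3 + 33\right) = \frac{1}{289 + \left(-21821 + 420\right)} + 30 = \frac{1}{289 - 21401} + 30 = \frac{1}{-21112} + 30 = - \frac{1}{21112} + 30 = \frac{633359}{21112}$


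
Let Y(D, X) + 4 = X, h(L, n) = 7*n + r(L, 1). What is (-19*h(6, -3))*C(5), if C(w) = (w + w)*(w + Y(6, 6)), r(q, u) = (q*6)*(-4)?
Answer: 219450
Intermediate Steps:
r(q, u) = -24*q (r(q, u) = (6*q)*(-4) = -24*q)
h(L, n) = -24*L + 7*n (h(L, n) = 7*n - 24*L = -24*L + 7*n)
Y(D, X) = -4 + X
C(w) = 2*w*(2 + w) (C(w) = (w + w)*(w + (-4 + 6)) = (2*w)*(w + 2) = (2*w)*(2 + w) = 2*w*(2 + w))
(-19*h(6, -3))*C(5) = (-19*(-24*6 + 7*(-3)))*(2*5*(2 + 5)) = (-19*(-144 - 21))*(2*5*7) = -19*(-165)*70 = 3135*70 = 219450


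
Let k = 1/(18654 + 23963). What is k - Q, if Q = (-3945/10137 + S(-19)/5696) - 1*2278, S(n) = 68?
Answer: 467204149980981/205060048432 ≈ 2278.4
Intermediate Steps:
k = 1/42617 ≈ 2.3465e-5
Q = -10962858605/4811696 (Q = (-3945/10137 + 68/5696) - 1*2278 = (-3945*1/10137 + 68*(1/5696)) - 2278 = (-1315/3379 + 17/1424) - 2278 = -1815117/4811696 - 2278 = -10962858605/4811696 ≈ -2278.4)
k - Q = 1/42617 - 1*(-10962858605/4811696) = 1/42617 + 10962858605/4811696 = 467204149980981/205060048432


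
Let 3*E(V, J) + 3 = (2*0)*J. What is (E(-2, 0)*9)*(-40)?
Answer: 360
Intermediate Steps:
E(V, J) = -1 (E(V, J) = -1 + ((2*0)*J)/3 = -1 + (0*J)/3 = -1 + (1/3)*0 = -1 + 0 = -1)
(E(-2, 0)*9)*(-40) = -1*9*(-40) = -9*(-40) = 360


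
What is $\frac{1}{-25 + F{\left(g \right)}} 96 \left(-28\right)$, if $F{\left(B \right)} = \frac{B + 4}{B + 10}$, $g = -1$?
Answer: $\frac{4032}{37} \approx 108.97$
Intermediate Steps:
$F{\left(B \right)} = \frac{4 + B}{10 + B}$
$\frac{1}{-25 + F{\left(g \right)}} 96 \left(-28\right) = \frac{1}{-25 + \frac{4 - 1}{10 - 1}} \cdot 96 \left(-28\right) = \frac{1}{-25 + \frac{1}{9} \cdot 3} \cdot 96 \left(-28\right) = \frac{1}{-25 + \frac{1}{3}} \cdot 96 \left(-28\right) = \frac{1}{- \frac{74}{3}} \cdot 96 \left(-28\right) = \left(- \frac{3}{74}\right) 96 \left(-28\right) = \left(- \frac{144}{37}\right) \left(-28\right) = \frac{4032}{37}$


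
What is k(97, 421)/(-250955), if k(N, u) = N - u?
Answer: 324/250955 ≈ 0.0012911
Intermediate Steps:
k(97, 421)/(-250955) = (97 - 1*421)/(-250955) = (97 - 421)*(-1/250955) = -324*(-1/250955) = 324/250955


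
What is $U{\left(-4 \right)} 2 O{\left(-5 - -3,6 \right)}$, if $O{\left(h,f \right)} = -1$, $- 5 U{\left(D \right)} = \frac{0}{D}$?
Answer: $0$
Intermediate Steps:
$U{\left(D \right)} = 0$ ($U{\left(D \right)} = - \frac{0 \frac{1}{D}}{5} = \left(- \frac{1}{5}\right) 0 = 0$)
$U{\left(-4 \right)} 2 O{\left(-5 - -3,6 \right)} = 0 \cdot 2 \left(-1\right) = 0 \left(-1\right) = 0$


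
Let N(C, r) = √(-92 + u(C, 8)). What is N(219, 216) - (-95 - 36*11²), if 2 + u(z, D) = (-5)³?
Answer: 4451 + I*√219 ≈ 4451.0 + 14.799*I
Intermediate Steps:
u(z, D) = -127 (u(z, D) = -2 + (-5)³ = -2 - 125 = -127)
N(C, r) = I*√219 (N(C, r) = √(-92 - 127) = √(-219) = I*√219)
N(219, 216) - (-95 - 36*11²) = I*√219 - (-95 - 36*11²) = I*√219 - (-95 - 36*121) = I*√219 - (-95 - 4356) = I*√219 - 1*(-4451) = I*√219 + 4451 = 4451 + I*√219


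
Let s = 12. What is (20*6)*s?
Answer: 1440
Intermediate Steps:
(20*6)*s = (20*6)*12 = 120*12 = 1440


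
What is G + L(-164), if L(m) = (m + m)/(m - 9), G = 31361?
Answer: 5425781/173 ≈ 31363.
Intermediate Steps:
L(m) = 2*m/(-9 + m) (L(m) = (2*m)/(-9 + m) = 2*m/(-9 + m))
G + L(-164) = 31361 + 2*(-164)/(-9 - 164) = 31361 + 2*(-164)/(-173) = 31361 + 2*(-164)*(-1/173) = 31361 + 328/173 = 5425781/173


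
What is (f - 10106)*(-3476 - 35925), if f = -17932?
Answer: 1104725238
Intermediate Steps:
(f - 10106)*(-3476 - 35925) = (-17932 - 10106)*(-3476 - 35925) = -28038*(-39401) = 1104725238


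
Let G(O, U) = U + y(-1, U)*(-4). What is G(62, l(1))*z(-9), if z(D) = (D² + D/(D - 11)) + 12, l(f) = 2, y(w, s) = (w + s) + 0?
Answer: -1869/10 ≈ -186.90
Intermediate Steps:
y(w, s) = s + w (y(w, s) = (s + w) + 0 = s + w)
G(O, U) = 4 - 3*U (G(O, U) = U + (U - 1)*(-4) = U + (-1 + U)*(-4) = U + (4 - 4*U) = 4 - 3*U)
z(D) = 12 + D² + D/(-11 + D) (z(D) = (D² + D/(-11 + D)) + 12 = 12 + D² + D/(-11 + D))
G(62, l(1))*z(-9) = (4 - 3*2)*((-132 + (-9)³ - 11*(-9)² + 13*(-9))/(-11 - 9)) = (4 - 6)*((-132 - 729 - 11*81 - 117)/(-20)) = -(-1)*(-132 - 729 - 891 - 117)/10 = -(-1)*(-1869)/10 = -2*1869/20 = -1869/10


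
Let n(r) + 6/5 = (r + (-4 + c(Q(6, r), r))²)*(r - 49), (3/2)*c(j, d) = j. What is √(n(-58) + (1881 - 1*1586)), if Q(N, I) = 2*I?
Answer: I*√157796345/15 ≈ 837.45*I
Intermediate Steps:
c(j, d) = 2*j/3
n(r) = -6/5 + (-49 + r)*(r + (-4 + 4*r/3)²) (n(r) = -6/5 + (r + (-4 + 2*(2*r)/3)²)*(r - 49) = -6/5 + (r + (-4 + 4*r/3)²)*(-49 + r) = -6/5 + (-49 + r)*(r + (-4 + 4*r/3)²))
√(n(-58) + (1881 - 1*1586)) = √((-3926/5 - 871/9*(-58)² + (16/9)*(-58)³ + (1469/3)*(-58)) + (1881 - 1*1586)) = √((-3926/5 - 871/9*3364 + (16/9)*(-195112) - 85202/3) + (1881 - 1586)) = √((-3926/5 - 2930044/9 - 3121792/9 - 85202/3) + 295) = √(-31572544/45 + 295) = √(-31559269/45) = I*√157796345/15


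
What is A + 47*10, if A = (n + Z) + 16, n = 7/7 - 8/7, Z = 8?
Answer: 3457/7 ≈ 493.86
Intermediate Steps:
n = -1/7 (n = 7*(1/7) - 8*1/7 = 1 - 8/7 = -1/7 ≈ -0.14286)
A = 167/7 (A = (-1/7 + 8) + 16 = 55/7 + 16 = 167/7 ≈ 23.857)
A + 47*10 = 167/7 + 47*10 = 167/7 + 470 = 3457/7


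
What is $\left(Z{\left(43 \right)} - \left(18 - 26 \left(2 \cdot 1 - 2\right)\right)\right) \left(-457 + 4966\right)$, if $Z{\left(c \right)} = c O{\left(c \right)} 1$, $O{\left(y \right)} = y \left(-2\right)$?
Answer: $-16755444$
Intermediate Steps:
$O{\left(y \right)} = - 2 y$
$Z{\left(c \right)} = - 2 c^{2}$ ($Z{\left(c \right)} = c \left(- 2 c\right) 1 = - 2 c^{2} \cdot 1 = - 2 c^{2}$)
$\left(Z{\left(43 \right)} - \left(18 - 26 \left(2 \cdot 1 - 2\right)\right)\right) \left(-457 + 4966\right) = \left(- 2 \cdot 43^{2} - \left(18 - 26 \left(2 \cdot 1 - 2\right)\right)\right) \left(-457 + 4966\right) = \left(\left(-2\right) 1849 - \left(18 - 26 \left(2 - 2\right)\right)\right) 4509 = \left(-3698 + \left(-18 + 26 \cdot 0\right)\right) 4509 = \left(-3698 + \left(-18 + 0\right)\right) 4509 = \left(-3698 - 18\right) 4509 = \left(-3716\right) 4509 = -16755444$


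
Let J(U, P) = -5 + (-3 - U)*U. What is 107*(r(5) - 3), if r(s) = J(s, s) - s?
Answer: -5671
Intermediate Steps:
J(U, P) = -5 + U*(-3 - U)
r(s) = -5 - s**2 - 4*s (r(s) = (-5 - s**2 - 3*s) - s = -5 - s**2 - 4*s)
107*(r(5) - 3) = 107*((-5 - 1*5**2 - 4*5) - 3) = 107*((-5 - 1*25 - 20) - 3) = 107*((-5 - 25 - 20) - 3) = 107*(-50 - 3) = 107*(-53) = -5671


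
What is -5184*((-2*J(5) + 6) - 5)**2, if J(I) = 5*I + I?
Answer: -18045504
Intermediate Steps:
J(I) = 6*I
-5184*((-2*J(5) + 6) - 5)**2 = -5184*((-12*5 + 6) - 5)**2 = -5184*((-2*30 + 6) - 5)**2 = -5184*((-60 + 6) - 5)**2 = -5184*(-54 - 5)**2 = -5184*(-59)**2 = -5184*3481 = -18045504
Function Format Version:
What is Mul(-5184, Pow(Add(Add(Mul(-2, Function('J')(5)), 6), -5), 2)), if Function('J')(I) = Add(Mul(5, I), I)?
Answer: -18045504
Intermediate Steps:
Function('J')(I) = Mul(6, I)
Mul(-5184, Pow(Add(Add(Mul(-2, Function('J')(5)), 6), -5), 2)) = Mul(-5184, Pow(Add(Add(Mul(-2, Mul(6, 5)), 6), -5), 2)) = Mul(-5184, Pow(Add(Add(Mul(-2, 30), 6), -5), 2)) = Mul(-5184, Pow(Add(Add(-60, 6), -5), 2)) = Mul(-5184, Pow(Add(-54, -5), 2)) = Mul(-5184, Pow(-59, 2)) = Mul(-5184, 3481) = -18045504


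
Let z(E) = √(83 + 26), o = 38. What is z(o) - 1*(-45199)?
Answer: 45199 + √109 ≈ 45209.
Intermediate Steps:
z(E) = √109
z(o) - 1*(-45199) = √109 - 1*(-45199) = √109 + 45199 = 45199 + √109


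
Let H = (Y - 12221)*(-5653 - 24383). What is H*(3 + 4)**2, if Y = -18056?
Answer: 44560598628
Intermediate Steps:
H = 909399972 (H = (-18056 - 12221)*(-5653 - 24383) = -30277*(-30036) = 909399972)
H*(3 + 4)**2 = 909399972*(3 + 4)**2 = 909399972*7**2 = 909399972*49 = 44560598628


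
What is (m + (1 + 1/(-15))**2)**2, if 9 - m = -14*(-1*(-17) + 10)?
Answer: 7616227441/50625 ≈ 1.5044e+5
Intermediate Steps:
m = 387 (m = 9 - (-14)*(-1*(-17) + 10) = 9 - (-14)*(17 + 10) = 9 - (-14)*27 = 9 - 1*(-378) = 9 + 378 = 387)
(m + (1 + 1/(-15))**2)**2 = (387 + (1 + 1/(-15))**2)**2 = (387 + (1 - 1/15)**2)**2 = (387 + (14/15)**2)**2 = (387 + 196/225)**2 = (87271/225)**2 = 7616227441/50625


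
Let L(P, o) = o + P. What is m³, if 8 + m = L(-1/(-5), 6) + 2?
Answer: 1/125 ≈ 0.0080000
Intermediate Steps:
L(P, o) = P + o
m = ⅕ (m = -8 + ((-1/(-5) + 6) + 2) = -8 + ((-1*(-⅕) + 6) + 2) = -8 + ((⅕ + 6) + 2) = -8 + (31/5 + 2) = -8 + 41/5 = ⅕ ≈ 0.20000)
m³ = (⅕)³ = 1/125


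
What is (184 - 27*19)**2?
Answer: 108241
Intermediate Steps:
(184 - 27*19)**2 = (184 - 513)**2 = (-329)**2 = 108241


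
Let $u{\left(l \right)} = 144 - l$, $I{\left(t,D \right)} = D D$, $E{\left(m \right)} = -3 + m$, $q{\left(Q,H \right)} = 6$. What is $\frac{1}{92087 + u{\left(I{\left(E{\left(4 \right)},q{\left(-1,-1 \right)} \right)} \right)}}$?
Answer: $\frac{1}{92195} \approx 1.0847 \cdot 10^{-5}$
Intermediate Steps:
$I{\left(t,D \right)} = D^{2}$
$\frac{1}{92087 + u{\left(I{\left(E{\left(4 \right)},q{\left(-1,-1 \right)} \right)} \right)}} = \frac{1}{92087 + \left(144 - 6^{2}\right)} = \frac{1}{92087 + \left(144 - 36\right)} = \frac{1}{92087 + 108} = \frac{1}{92195}$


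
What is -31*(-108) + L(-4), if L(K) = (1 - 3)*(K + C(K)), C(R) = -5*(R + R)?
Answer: 3276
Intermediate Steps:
C(R) = -10*R
L(K) = 18*K (L(K) = (1 - 3)*(K - 10*K) = -(-18)*K = 18*K)
-31*(-108) + L(-4) = -31*(-108) + 18*(-4) = 3348 - 72 = 3276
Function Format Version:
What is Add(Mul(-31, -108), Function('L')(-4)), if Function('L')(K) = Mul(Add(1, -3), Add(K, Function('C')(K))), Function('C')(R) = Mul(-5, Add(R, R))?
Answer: 3276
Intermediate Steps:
Function('C')(R) = Mul(-10, R) (Function('C')(R) = Mul(-5, Mul(2, R)) = Mul(-10, R))
Function('L')(K) = Mul(18, K) (Function('L')(K) = Mul(Add(1, -3), Add(K, Mul(-10, K))) = Mul(-2, Mul(-9, K)) = Mul(18, K))
Add(Mul(-31, -108), Function('L')(-4)) = Add(Mul(-31, -108), Mul(18, -4)) = Add(3348, -72) = 3276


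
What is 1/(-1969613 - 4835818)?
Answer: -1/6805431 ≈ -1.4694e-7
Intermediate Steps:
1/(-1969613 - 4835818) = 1/(-6805431) = -1/6805431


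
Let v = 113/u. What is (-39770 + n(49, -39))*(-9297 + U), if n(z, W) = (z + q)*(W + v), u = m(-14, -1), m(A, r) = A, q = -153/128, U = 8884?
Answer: 4442715399/256 ≈ 1.7354e+7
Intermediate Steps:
q = -153/128 (q = -153*1/128 = -153/128 ≈ -1.1953)
u = -14
v = -113/14 (v = 113/(-14) = 113*(-1/14) = -113/14 ≈ -8.0714)
n(z, W) = (-153/128 + z)*(-113/14 + W) (n(z, W) = (z - 153/128)*(W - 113/14) = (-153/128 + z)*(-113/14 + W))
(-39770 + n(49, -39))*(-9297 + U) = (-39770 + (17289/1792 - 153/128*(-39) - 113/14*49 - 39*49))*(-9297 + 8884) = (-39770 + (17289/1792 + 5967/128 - 791/2 - 1911))*(-413) = (-39770 - 4032421/1792)*(-413) = -75300261/1792*(-413) = 4442715399/256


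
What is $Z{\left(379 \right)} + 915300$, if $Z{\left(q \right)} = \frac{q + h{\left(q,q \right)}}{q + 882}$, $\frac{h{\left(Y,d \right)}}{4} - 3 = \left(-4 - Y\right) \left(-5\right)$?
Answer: $\frac{11898983}{13} \approx 9.1531 \cdot 10^{5}$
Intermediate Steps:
$h{\left(Y,d \right)} = 92 + 20 Y$ ($h{\left(Y,d \right)} = 12 + 4 \left(-4 - Y\right) \left(-5\right) = 12 + 4 \left(20 + 5 Y\right) = 12 + \left(80 + 20 Y\right) = 92 + 20 Y$)
$Z{\left(q \right)} = \frac{92 + 21 q}{882 + q}$ ($Z{\left(q \right)} = \frac{q + \left(92 + 20 q\right)}{q + 882} = \frac{92 + 21 q}{882 + q}$)
$Z{\left(379 \right)} + 915300 = \frac{92 + 21 \cdot 379}{882 + 379} + 915300 = \frac{92 + 7959}{1261} + 915300 = \frac{1}{1261} \cdot 8051 + 915300 = \frac{83}{13} + 915300 = \frac{11898983}{13}$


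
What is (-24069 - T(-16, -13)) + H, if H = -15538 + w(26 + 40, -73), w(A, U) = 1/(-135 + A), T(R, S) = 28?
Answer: -2734816/69 ≈ -39635.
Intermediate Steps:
H = -1072123/69 (H = -15538 + 1/(-135 + (26 + 40)) = -15538 + 1/(-135 + 66) = -15538 + 1/(-69) = -15538 - 1/69 = -1072123/69 ≈ -15538.)
(-24069 - T(-16, -13)) + H = (-24069 - 1*28) - 1072123/69 = (-24069 - 28) - 1072123/69 = -24097 - 1072123/69 = -2734816/69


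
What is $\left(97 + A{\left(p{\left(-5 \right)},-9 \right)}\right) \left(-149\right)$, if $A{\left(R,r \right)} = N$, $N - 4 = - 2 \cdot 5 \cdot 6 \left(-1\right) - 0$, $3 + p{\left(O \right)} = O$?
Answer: $-23989$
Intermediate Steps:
$p{\left(O \right)} = -3 + O$
$N = 64$ ($N = 4 - 2 \cdot 5 \cdot 6 \left(-1\right) = 4 + \left(- 2 \cdot 30 \left(-1\right) + 0\right) = 4 + \left(\left(-2\right) \left(-30\right) + 0\right) = 4 + \left(60 + 0\right) = 4 + 60 = 64$)
$A{\left(R,r \right)} = 64$
$\left(97 + A{\left(p{\left(-5 \right)},-9 \right)}\right) \left(-149\right) = \left(97 + 64\right) \left(-149\right) = 161 \left(-149\right) = -23989$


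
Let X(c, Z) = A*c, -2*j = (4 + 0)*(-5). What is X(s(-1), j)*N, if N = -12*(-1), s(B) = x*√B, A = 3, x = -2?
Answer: -72*I ≈ -72.0*I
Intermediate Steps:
j = 10 (j = -(4 + 0)*(-5)/2 = -2*(-5) = -½*(-20) = 10)
s(B) = -2*√B
X(c, Z) = 3*c
N = 12
X(s(-1), j)*N = (3*(-2*I))*12 = -6*I*12 = -72*I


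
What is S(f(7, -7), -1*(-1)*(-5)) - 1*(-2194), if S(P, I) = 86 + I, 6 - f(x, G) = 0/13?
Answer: 2275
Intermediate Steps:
f(x, G) = 6 (f(x, G) = 6 - 0/13 = 6 - 1*0 = 6 + 0 = 6)
S(f(7, -7), -1*(-1)*(-5)) - 1*(-2194) = (86 - 1*(-1)*(-5)) - 1*(-2194) = (86 + 1*(-5)) + 2194 = (86 - 5) + 2194 = 81 + 2194 = 2275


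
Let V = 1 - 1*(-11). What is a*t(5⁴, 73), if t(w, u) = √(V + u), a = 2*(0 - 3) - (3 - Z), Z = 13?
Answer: 4*√85 ≈ 36.878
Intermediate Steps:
V = 12 (V = 1 + 11 = 12)
a = 4 (a = 2*(0 - 3) - (3 - 1*13) = 2*(-3) - (3 - 13) = -6 - 1*(-10) = -6 + 10 = 4)
t(w, u) = √(12 + u)
a*t(5⁴, 73) = 4*√(12 + 73) = 4*√85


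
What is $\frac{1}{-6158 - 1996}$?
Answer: $- \frac{1}{8154} \approx -0.00012264$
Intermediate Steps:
$\frac{1}{-6158 - 1996} = \frac{1}{-8154} = - \frac{1}{8154}$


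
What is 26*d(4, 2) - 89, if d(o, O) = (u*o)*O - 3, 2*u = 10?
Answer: 873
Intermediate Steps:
u = 5 (u = (½)*10 = 5)
d(o, O) = -3 + 5*O*o (d(o, O) = (5*o)*O - 3 = 5*O*o - 3 = -3 + 5*O*o)
26*d(4, 2) - 89 = 26*(-3 + 5*2*4) - 89 = 26*(-3 + 40) - 89 = 26*37 - 89 = 962 - 89 = 873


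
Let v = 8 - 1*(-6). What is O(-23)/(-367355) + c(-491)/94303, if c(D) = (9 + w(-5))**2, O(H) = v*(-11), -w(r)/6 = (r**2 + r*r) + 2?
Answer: 33741017857/34642678565 ≈ 0.97397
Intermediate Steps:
v = 14 (v = 8 + 6 = 14)
w(r) = -12 - 12*r**2 (w(r) = -6*((r**2 + r*r) + 2) = -6*((r**2 + r**2) + 2) = -6*(2*r**2 + 2) = -6*(2 + 2*r**2) = -12 - 12*r**2)
O(H) = -154 (O(H) = 14*(-11) = -154)
c(D) = 91809 (c(D) = (9 + (-12 - 12*(-5)**2))**2 = (9 + (-12 - 12*25))**2 = (9 + (-12 - 300))**2 = (9 - 312)**2 = (-303)**2 = 91809)
O(-23)/(-367355) + c(-491)/94303 = -154/(-367355) + 91809/94303 = -154*(-1/367355) + 91809*(1/94303) = 154/367355 + 91809/94303 = 33741017857/34642678565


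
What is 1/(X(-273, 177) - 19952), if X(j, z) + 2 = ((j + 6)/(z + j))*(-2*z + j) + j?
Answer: -32/703067 ≈ -4.5515e-5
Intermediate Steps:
X(j, z) = -2 + j + (6 + j)*(j - 2*z)/(j + z) (X(j, z) = -2 + (((j + 6)/(z + j))*(-2*z + j) + j) = -2 + (((6 + j)/(j + z))*(j - 2*z) + j) = -2 + ((6 + j)*(j - 2*z)/(j + z) + j) = -2 + (j + (6 + j)*(j - 2*z)/(j + z)) = -2 + j + (6 + j)*(j - 2*z)/(j + z))
1/(X(-273, 177) - 19952) = 1/((-14*177 + 2*(-273)**2 + 4*(-273) - 1*(-273)*177)/(-273 + 177) - 19952) = 1/((-2478 + 2*74529 - 1092 + 48321)/(-96) - 19952) = 1/(-(-2478 + 149058 - 1092 + 48321)/96 - 19952) = 1/(-1/96*193809 - 19952) = 1/(-64603/32 - 19952) = 1/(-703067/32) = -32/703067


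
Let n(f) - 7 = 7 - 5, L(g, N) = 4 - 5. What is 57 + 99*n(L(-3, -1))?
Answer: 948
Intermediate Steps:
L(g, N) = -1
n(f) = 9 (n(f) = 7 + (7 - 5) = 7 + 2 = 9)
57 + 99*n(L(-3, -1)) = 57 + 99*9 = 57 + 891 = 948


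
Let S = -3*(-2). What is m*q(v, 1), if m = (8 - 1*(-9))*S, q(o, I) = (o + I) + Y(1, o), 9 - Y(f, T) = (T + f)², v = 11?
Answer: -12546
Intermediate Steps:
Y(f, T) = 9 - (T + f)²
S = 6
q(o, I) = 9 + I + o - (1 + o)² (q(o, I) = (o + I) + (9 - (o + 1)²) = (I + o) + (9 - (1 + o)²) = 9 + I + o - (1 + o)²)
m = 102 (m = (8 - 1*(-9))*6 = (8 + 9)*6 = 17*6 = 102)
m*q(v, 1) = 102*(8 + 1 - 1*11 - 1*11²) = 102*(8 + 1 - 11 - 1*121) = 102*(8 + 1 - 11 - 121) = 102*(-123) = -12546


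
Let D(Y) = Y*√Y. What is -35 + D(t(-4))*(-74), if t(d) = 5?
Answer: -35 - 370*√5 ≈ -862.34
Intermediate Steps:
D(Y) = Y^(3/2)
-35 + D(t(-4))*(-74) = -35 + 5^(3/2)*(-74) = -35 + (5*√5)*(-74) = -35 - 370*√5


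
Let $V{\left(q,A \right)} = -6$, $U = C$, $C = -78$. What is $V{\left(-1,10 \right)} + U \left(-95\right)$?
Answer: $7404$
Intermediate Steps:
$U = -78$
$V{\left(-1,10 \right)} + U \left(-95\right) = -6 - -7410 = -6 + 7410 = 7404$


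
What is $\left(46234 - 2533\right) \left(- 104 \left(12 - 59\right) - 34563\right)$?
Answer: $-1296827175$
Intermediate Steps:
$\left(46234 - 2533\right) \left(- 104 \left(12 - 59\right) - 34563\right) = 43701 \left(\left(-104\right) \left(-47\right) - 34563\right) = 43701 \left(4888 - 34563\right) = 43701 \left(-29675\right) = -1296827175$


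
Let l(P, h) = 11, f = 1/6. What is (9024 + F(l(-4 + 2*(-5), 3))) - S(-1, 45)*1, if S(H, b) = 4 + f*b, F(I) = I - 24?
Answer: 17999/2 ≈ 8999.5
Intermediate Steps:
f = 1/6 ≈ 0.16667
F(I) = -24 + I
S(H, b) = 4 + b/6
(9024 + F(l(-4 + 2*(-5), 3))) - S(-1, 45)*1 = (9024 + (-24 + 11)) - (4 + (1/6)*45)*1 = (9024 - 13) - (4 + 15/2)*1 = 9011 - 1*23/2*1 = 9011 - 23/2*1 = 9011 - 23/2 = 17999/2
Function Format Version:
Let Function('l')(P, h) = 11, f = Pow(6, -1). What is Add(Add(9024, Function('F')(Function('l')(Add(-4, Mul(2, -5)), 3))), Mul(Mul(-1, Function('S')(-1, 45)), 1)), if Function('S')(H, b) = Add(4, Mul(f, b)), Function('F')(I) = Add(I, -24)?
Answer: Rational(17999, 2) ≈ 8999.5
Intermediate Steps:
f = Rational(1, 6) ≈ 0.16667
Function('F')(I) = Add(-24, I)
Function('S')(H, b) = Add(4, Mul(Rational(1, 6), b))
Add(Add(9024, Function('F')(Function('l')(Add(-4, Mul(2, -5)), 3))), Mul(Mul(-1, Function('S')(-1, 45)), 1)) = Add(Add(9024, Add(-24, 11)), Mul(Mul(-1, Add(4, Mul(Rational(1, 6), 45))), 1)) = Add(Add(9024, -13), Mul(Mul(-1, Add(4, Rational(15, 2))), 1)) = Add(9011, Mul(Mul(-1, Rational(23, 2)), 1)) = Add(9011, Mul(Rational(-23, 2), 1)) = Add(9011, Rational(-23, 2)) = Rational(17999, 2)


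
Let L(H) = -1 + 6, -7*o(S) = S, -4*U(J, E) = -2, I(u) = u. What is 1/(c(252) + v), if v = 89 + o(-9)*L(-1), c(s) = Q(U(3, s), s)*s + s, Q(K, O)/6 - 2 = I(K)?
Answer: 7/28892 ≈ 0.00024228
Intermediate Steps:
U(J, E) = ½ (U(J, E) = -¼*(-2) = ½)
Q(K, O) = 12 + 6*K
o(S) = -S/7
L(H) = 5
c(s) = 16*s (c(s) = (12 + 6*(½))*s + s = (12 + 3)*s + s = 15*s + s = 16*s)
v = 668/7 (v = 89 - ⅐*(-9)*5 = 89 + (9/7)*5 = 89 + 45/7 = 668/7 ≈ 95.429)
1/(c(252) + v) = 1/(16*252 + 668/7) = 1/(4032 + 668/7) = 1/(28892/7) = 7/28892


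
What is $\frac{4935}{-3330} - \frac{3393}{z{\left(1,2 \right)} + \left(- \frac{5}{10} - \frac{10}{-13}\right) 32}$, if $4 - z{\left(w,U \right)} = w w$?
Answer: $- \frac{9841877}{33522} \approx -293.59$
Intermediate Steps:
$z{\left(w,U \right)} = 4 - w^{2}$ ($z{\left(w,U \right)} = 4 - w w = 4 - w^{2}$)
$\frac{4935}{-3330} - \frac{3393}{z{\left(1,2 \right)} + \left(- \frac{5}{10} - \frac{10}{-13}\right) 32} = \frac{4935}{-3330} - \frac{3393}{\left(4 - 1^{2}\right) + \left(- \frac{5}{10} - \frac{10}{-13}\right) 32} = 4935 \left(- \frac{1}{3330}\right) - \frac{3393}{\left(4 - 1\right) + \left(\left(-5\right) \frac{1}{10} - - \frac{10}{13}\right) 32} = - \frac{329}{222} - \frac{3393}{\left(4 - 1\right) + \left(- \frac{1}{2} + \frac{10}{13}\right) 32} = - \frac{329}{222} - \frac{3393}{3 + \frac{7}{26} \cdot 32} = - \frac{329}{222} - \frac{3393}{3 + \frac{112}{13}} = - \frac{329}{222} - \frac{3393}{\frac{151}{13}} = - \frac{329}{222} - \frac{44109}{151} = - \frac{9841877}{33522}$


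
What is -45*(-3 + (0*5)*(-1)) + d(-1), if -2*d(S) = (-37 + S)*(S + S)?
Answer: 97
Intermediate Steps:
d(S) = -S*(-37 + S) (d(S) = -(-37 + S)*(S + S)/2 = -(-37 + S)*2*S/2 = -S*(-37 + S))
-45*(-3 + (0*5)*(-1)) + d(-1) = -45*(-3 + (0*5)*(-1)) - (37 - 1*(-1)) = -45*(-3 + 0*(-1)) - (37 + 1) = -45*(-3 + 0) - 1*38 = -45*(-3) - 38 = 135 - 38 = 97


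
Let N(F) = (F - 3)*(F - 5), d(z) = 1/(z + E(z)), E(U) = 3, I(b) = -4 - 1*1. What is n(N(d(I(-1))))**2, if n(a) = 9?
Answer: 81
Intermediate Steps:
I(b) = -5 (I(b) = -4 - 1 = -5)
d(z) = 1/(3 + z) (d(z) = 1/(z + 3) = 1/(3 + z))
N(F) = (-5 + F)*(-3 + F) (N(F) = (-3 + F)*(-5 + F) = (-5 + F)*(-3 + F))
n(N(d(I(-1))))**2 = 9**2 = 81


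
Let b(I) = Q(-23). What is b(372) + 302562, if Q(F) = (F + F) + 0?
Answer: 302516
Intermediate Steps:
Q(F) = 2*F (Q(F) = 2*F + 0 = 2*F)
b(I) = -46 (b(I) = 2*(-23) = -46)
b(372) + 302562 = -46 + 302562 = 302516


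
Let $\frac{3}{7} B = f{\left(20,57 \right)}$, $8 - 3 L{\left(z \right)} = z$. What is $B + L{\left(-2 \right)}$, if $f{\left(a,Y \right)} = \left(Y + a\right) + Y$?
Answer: $316$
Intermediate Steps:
$L{\left(z \right)} = \frac{8}{3} - \frac{z}{3}$
$f{\left(a,Y \right)} = a + 2 Y$
$B = \frac{938}{3}$ ($B = \frac{7 \left(20 + 2 \cdot 57\right)}{3} = \frac{7 \left(20 + 114\right)}{3} = \frac{7}{3} \cdot 134 = \frac{938}{3} \approx 312.67$)
$B + L{\left(-2 \right)} = \frac{938}{3} + \left(\frac{8}{3} - - \frac{2}{3}\right) = \frac{938}{3} + \left(\frac{8}{3} + \frac{2}{3}\right) = \frac{938}{3} + \frac{10}{3} = 316$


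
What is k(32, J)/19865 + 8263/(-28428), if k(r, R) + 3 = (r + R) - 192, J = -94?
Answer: -171450491/564722220 ≈ -0.30360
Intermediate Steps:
k(r, R) = -195 + R + r (k(r, R) = -3 + ((r + R) - 192) = -3 + ((R + r) - 192) = -3 + (-192 + R + r) = -195 + R + r)
k(32, J)/19865 + 8263/(-28428) = (-195 - 94 + 32)/19865 + 8263/(-28428) = -257*1/19865 + 8263*(-1/28428) = -257/19865 - 8263/28428 = -171450491/564722220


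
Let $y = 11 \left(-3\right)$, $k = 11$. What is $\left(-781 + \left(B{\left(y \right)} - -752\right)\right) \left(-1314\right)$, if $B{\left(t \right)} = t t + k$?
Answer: $-1407294$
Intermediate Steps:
$y = -33$
$B{\left(t \right)} = 11 + t^{2}$ ($B{\left(t \right)} = t t + 11 = t^{2} + 11 = 11 + t^{2}$)
$\left(-781 + \left(B{\left(y \right)} - -752\right)\right) \left(-1314\right) = \left(-781 + \left(\left(11 + \left(-33\right)^{2}\right) - -752\right)\right) \left(-1314\right) = \left(-781 + \left(\left(11 + 1089\right) + 752\right)\right) \left(-1314\right) = \left(-781 + \left(1100 + 752\right)\right) \left(-1314\right) = \left(-781 + 1852\right) \left(-1314\right) = 1071 \left(-1314\right) = -1407294$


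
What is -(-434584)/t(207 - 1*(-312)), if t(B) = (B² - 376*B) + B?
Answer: 54323/9342 ≈ 5.8149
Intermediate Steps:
t(B) = B² - 375*B
-(-434584)/t(207 - 1*(-312)) = -(-434584)/((207 - 1*(-312))*(-375 + (207 - 1*(-312)))) = -(-434584)/((207 + 312)*(-375 + (207 + 312))) = -(-434584)/(519*(-375 + 519)) = -(-434584)/(519*144) = -(-434584)/74736 = -1*(-54323/9342) = 54323/9342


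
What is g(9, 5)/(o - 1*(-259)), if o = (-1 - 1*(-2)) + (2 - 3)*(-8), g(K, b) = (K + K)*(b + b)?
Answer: 45/67 ≈ 0.67164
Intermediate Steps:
g(K, b) = 4*K*b (g(K, b) = (2*K)*(2*b) = 4*K*b)
o = 9 (o = (-1 + 2) - 1*(-8) = 1 + 8 = 9)
g(9, 5)/(o - 1*(-259)) = (4*9*5)/(9 - 1*(-259)) = 180/(9 + 259) = 180/268 = 180*(1/268) = 45/67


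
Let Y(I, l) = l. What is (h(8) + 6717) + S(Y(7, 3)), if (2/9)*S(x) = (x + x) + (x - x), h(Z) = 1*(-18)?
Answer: 6726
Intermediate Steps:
h(Z) = -18
S(x) = 9*x (S(x) = 9*((x + x) + (x - x))/2 = 9*(2*x + 0)/2 = 9*(2*x)/2 = 9*x)
(h(8) + 6717) + S(Y(7, 3)) = (-18 + 6717) + 9*3 = 6699 + 27 = 6726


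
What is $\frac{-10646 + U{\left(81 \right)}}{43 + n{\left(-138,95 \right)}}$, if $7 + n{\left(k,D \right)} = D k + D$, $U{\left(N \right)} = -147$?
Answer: $\frac{10793}{12979} \approx 0.83157$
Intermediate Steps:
$n{\left(k,D \right)} = -7 + D + D k$ ($n{\left(k,D \right)} = -7 + \left(D k + D\right) = -7 + \left(D + D k\right) = -7 + D + D k$)
$\frac{-10646 + U{\left(81 \right)}}{43 + n{\left(-138,95 \right)}} = \frac{-10646 - 147}{43 + \left(-7 + 95 + 95 \left(-138\right)\right)} = - \frac{10793}{43 - 13022} = - \frac{10793}{-12979} = \left(-10793\right) \left(- \frac{1}{12979}\right) = \frac{10793}{12979}$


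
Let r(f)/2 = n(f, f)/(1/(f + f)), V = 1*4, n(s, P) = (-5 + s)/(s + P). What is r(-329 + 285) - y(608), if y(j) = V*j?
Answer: -2530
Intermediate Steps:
n(s, P) = (-5 + s)/(P + s)
V = 4
y(j) = 4*j
r(f) = -10 + 2*f (r(f) = 2*(((-5 + f)/(f + f))/(1/(f + f))) = 2*(((-5 + f)/((2*f)))/(1/(2*f))) = 2*(((1/(2*f))*(-5 + f))/((1/(2*f)))) = 2*(((-5 + f)/(2*f))*(2*f)) = 2*(-5 + f) = -10 + 2*f)
r(-329 + 285) - y(608) = (-10 + 2*(-329 + 285)) - 4*608 = (-10 + 2*(-44)) - 1*2432 = (-10 - 88) - 2432 = -98 - 2432 = -2530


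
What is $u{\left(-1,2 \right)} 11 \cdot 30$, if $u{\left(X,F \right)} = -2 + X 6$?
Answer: $-2640$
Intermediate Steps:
$u{\left(X,F \right)} = -2 + 6 X$
$u{\left(-1,2 \right)} 11 \cdot 30 = \left(-2 + 6 \left(-1\right)\right) 11 \cdot 30 = \left(-2 - 6\right) 11 \cdot 30 = \left(-8\right) 11 \cdot 30 = \left(-88\right) 30 = -2640$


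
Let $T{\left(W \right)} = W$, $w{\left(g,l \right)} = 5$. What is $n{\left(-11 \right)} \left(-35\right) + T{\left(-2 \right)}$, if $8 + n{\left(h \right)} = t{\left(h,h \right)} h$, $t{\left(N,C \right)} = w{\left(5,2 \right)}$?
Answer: $2203$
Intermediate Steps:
$t{\left(N,C \right)} = 5$
$n{\left(h \right)} = -8 + 5 h$
$n{\left(-11 \right)} \left(-35\right) + T{\left(-2 \right)} = \left(-8 + 5 \left(-11\right)\right) \left(-35\right) - 2 = \left(-8 - 55\right) \left(-35\right) - 2 = \left(-63\right) \left(-35\right) - 2 = 2205 - 2 = 2203$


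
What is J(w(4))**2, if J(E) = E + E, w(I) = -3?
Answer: 36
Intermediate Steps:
J(E) = 2*E
J(w(4))**2 = (2*(-3))**2 = (-6)**2 = 36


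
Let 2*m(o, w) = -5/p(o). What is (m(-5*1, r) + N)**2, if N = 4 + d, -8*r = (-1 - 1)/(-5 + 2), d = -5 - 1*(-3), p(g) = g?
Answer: 25/4 ≈ 6.2500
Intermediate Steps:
d = -2 (d = -5 + 3 = -2)
r = -1/12 (r = -(-1 - 1)/(8*(-5 + 2)) = -(-1)/(4*(-3)) = -(-1)*(-1)/(4*3) = -1/8*2/3 = -1/12 ≈ -0.083333)
m(o, w) = -5/(2*o) (m(o, w) = (-5/o)/2 = -5/(2*o))
N = 2 (N = 4 - 2 = 2)
(m(-5*1, r) + N)**2 = (-5/(2*((-5*1))) + 2)**2 = (-5/2/(-5) + 2)**2 = (-5/2*(-1/5) + 2)**2 = (1/2 + 2)**2 = (5/2)**2 = 25/4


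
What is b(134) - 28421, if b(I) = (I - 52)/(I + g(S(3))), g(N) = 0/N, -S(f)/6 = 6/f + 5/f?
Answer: -1904166/67 ≈ -28420.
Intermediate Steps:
S(f) = -66/f (S(f) = -6*(6/f + 5/f) = -66/f)
g(N) = 0
b(I) = (-52 + I)/I (b(I) = (I - 52)/(I + 0) = (-52 + I)/I)
b(134) - 28421 = (-52 + 134)/134 - 28421 = (1/134)*82 - 28421 = 41/67 - 28421 = -1904166/67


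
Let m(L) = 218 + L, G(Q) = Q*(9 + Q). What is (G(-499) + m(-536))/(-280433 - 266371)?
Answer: -61048/136701 ≈ -0.44658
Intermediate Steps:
(G(-499) + m(-536))/(-280433 - 266371) = (-499*(9 - 499) + (218 - 536))/(-280433 - 266371) = (-499*(-490) - 318)/(-546804) = (244510 - 318)*(-1/546804) = 244192*(-1/546804) = -61048/136701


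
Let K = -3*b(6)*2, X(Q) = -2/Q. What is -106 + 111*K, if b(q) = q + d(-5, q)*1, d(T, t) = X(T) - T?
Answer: -38492/5 ≈ -7698.4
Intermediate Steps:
d(T, t) = -T - 2/T (d(T, t) = -2/T - T = -T - 2/T)
b(q) = 27/5 + q (b(q) = q + (-1*(-5) - 2/(-5))*1 = q + (5 - 2*(-⅕))*1 = q + (5 + ⅖)*1 = q + (27/5)*1 = q + 27/5 = 27/5 + q)
K = -342/5 (K = -3*(27/5 + 6)*2 = -3*57/5*2 = -171/5*2 = -342/5 ≈ -68.400)
-106 + 111*K = -106 + 111*(-342/5) = -106 - 37962/5 = -38492/5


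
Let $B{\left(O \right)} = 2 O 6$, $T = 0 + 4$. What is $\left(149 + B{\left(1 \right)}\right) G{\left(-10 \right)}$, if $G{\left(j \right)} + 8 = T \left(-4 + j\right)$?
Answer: $-10304$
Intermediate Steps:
$T = 4$
$B{\left(O \right)} = 12 O$
$G{\left(j \right)} = -24 + 4 j$ ($G{\left(j \right)} = -8 + 4 \left(-4 + j\right) = -8 + \left(-16 + 4 j\right) = -24 + 4 j$)
$\left(149 + B{\left(1 \right)}\right) G{\left(-10 \right)} = \left(149 + 12 \cdot 1\right) \left(-24 + 4 \left(-10\right)\right) = \left(149 + 12\right) \left(-24 - 40\right) = 161 \left(-64\right) = -10304$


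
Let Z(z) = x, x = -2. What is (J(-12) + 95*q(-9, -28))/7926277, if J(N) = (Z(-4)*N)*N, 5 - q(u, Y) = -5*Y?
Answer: -13113/7926277 ≈ -0.0016544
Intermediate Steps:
Z(z) = -2
q(u, Y) = 5 + 5*Y (q(u, Y) = 5 - (-5)*Y = 5 + 5*Y)
J(N) = -2*N**2 (J(N) = (-2*N)*N = -2*N**2)
(J(-12) + 95*q(-9, -28))/7926277 = (-2*(-12)**2 + 95*(5 + 5*(-28)))/7926277 = (-2*144 + 95*(5 - 140))*(1/7926277) = (-288 + 95*(-135))*(1/7926277) = (-288 - 12825)*(1/7926277) = -13113*1/7926277 = -13113/7926277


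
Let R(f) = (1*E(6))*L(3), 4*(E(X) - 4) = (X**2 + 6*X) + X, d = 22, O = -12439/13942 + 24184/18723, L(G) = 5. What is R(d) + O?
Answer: 15388007843/130518033 ≈ 117.90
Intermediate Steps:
O = 104277931/261036066 (O = -12439*1/13942 + 24184*(1/18723) = -12439/13942 + 24184/18723 = 104277931/261036066 ≈ 0.39948)
E(X) = 4 + X**2/4 + 7*X/4 (E(X) = 4 + ((X**2 + 6*X) + X)/4 = 4 + (X**2 + 7*X)/4 = 4 + (X**2/4 + 7*X/4) = 4 + X**2/4 + 7*X/4)
R(f) = 235/2 (R(f) = (1*(4 + (1/4)*6**2 + (7/4)*6))*5 = (1*(4 + (1/4)*36 + 21/2))*5 = (1*(4 + 9 + 21/2))*5 = (1*(47/2))*5 = (47/2)*5 = 235/2)
R(d) + O = 235/2 + 104277931/261036066 = 15388007843/130518033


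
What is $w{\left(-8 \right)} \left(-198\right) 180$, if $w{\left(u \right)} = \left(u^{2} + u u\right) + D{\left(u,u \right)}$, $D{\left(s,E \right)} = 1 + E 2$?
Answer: $-4027320$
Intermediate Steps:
$D{\left(s,E \right)} = 1 + 2 E$
$w{\left(u \right)} = 1 + 2 u + 2 u^{2}$ ($w{\left(u \right)} = \left(u^{2} + u u\right) + \left(1 + 2 u\right) = \left(u^{2} + u^{2}\right) + \left(1 + 2 u\right) = 2 u^{2} + \left(1 + 2 u\right) = 1 + 2 u + 2 u^{2}$)
$w{\left(-8 \right)} \left(-198\right) 180 = \left(1 + 2 \left(-8\right) + 2 \left(-8\right)^{2}\right) \left(-198\right) 180 = \left(1 - 16 + 2 \cdot 64\right) \left(-198\right) 180 = \left(1 - 16 + 128\right) \left(-198\right) 180 = 113 \left(-198\right) 180 = \left(-22374\right) 180 = -4027320$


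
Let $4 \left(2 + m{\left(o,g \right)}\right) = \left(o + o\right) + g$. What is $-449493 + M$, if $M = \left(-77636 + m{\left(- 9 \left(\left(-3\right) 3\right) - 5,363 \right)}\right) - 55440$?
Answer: $- \frac{2329769}{4} \approx -5.8244 \cdot 10^{5}$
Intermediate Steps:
$m{\left(o,g \right)} = -2 + \frac{o}{2} + \frac{g}{4}$ ($m{\left(o,g \right)} = -2 + \frac{\left(o + o\right) + g}{4} = -2 + \frac{2 o + g}{4} = -2 + \frac{g + 2 o}{4} = -2 + \left(\frac{o}{2} + \frac{g}{4}\right) = -2 + \frac{o}{2} + \frac{g}{4}$)
$M = - \frac{531797}{4}$ ($M = \left(-77636 + \left(-2 + \frac{- 9 \left(\left(-3\right) 3\right) - 5}{2} + \frac{1}{4} \cdot 363\right)\right) - 55440 = \left(-77636 + \left(-2 + \frac{\left(-9\right) \left(-9\right) - 5}{2} + \frac{363}{4}\right)\right) - 55440 = \left(-77636 + \left(-2 + \frac{81 - 5}{2} + \frac{363}{4}\right)\right) - 55440 = \left(-77636 + \left(-2 + \frac{1}{2} \cdot 76 + \frac{363}{4}\right)\right) - 55440 = \left(-77636 + \left(-2 + 38 + \frac{363}{4}\right)\right) - 55440 = \left(-77636 + \frac{507}{4}\right) - 55440 = - \frac{310037}{4} - 55440 = - \frac{531797}{4} \approx -1.3295 \cdot 10^{5}$)
$-449493 + M = -449493 - \frac{531797}{4} = - \frac{2329769}{4}$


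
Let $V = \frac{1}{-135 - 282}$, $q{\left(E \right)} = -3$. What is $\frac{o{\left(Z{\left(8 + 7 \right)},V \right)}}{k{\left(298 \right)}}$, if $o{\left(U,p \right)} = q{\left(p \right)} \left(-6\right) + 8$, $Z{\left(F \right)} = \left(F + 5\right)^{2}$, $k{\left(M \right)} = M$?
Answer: $\frac{13}{149} \approx 0.087248$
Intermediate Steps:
$Z{\left(F \right)} = \left(5 + F\right)^{2}$
$V = - \frac{1}{417}$ ($V = \frac{1}{-417} = - \frac{1}{417} \approx -0.0023981$)
$o{\left(U,p \right)} = 26$ ($o{\left(U,p \right)} = \left(-3\right) \left(-6\right) + 8 = 18 + 8 = 26$)
$\frac{o{\left(Z{\left(8 + 7 \right)},V \right)}}{k{\left(298 \right)}} = \frac{26}{298} = 26 \cdot \frac{1}{298} = \frac{13}{149}$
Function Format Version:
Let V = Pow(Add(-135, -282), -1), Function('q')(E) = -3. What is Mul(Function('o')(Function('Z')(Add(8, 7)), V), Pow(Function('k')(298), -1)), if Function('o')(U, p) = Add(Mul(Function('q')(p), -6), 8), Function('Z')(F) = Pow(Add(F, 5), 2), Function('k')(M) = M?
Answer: Rational(13, 149) ≈ 0.087248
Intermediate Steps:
Function('Z')(F) = Pow(Add(5, F), 2)
V = Rational(-1, 417) (V = Pow(-417, -1) = Rational(-1, 417) ≈ -0.0023981)
Function('o')(U, p) = 26 (Function('o')(U, p) = Add(Mul(-3, -6), 8) = Add(18, 8) = 26)
Mul(Function('o')(Function('Z')(Add(8, 7)), V), Pow(Function('k')(298), -1)) = Mul(26, Pow(298, -1)) = Mul(26, Rational(1, 298)) = Rational(13, 149)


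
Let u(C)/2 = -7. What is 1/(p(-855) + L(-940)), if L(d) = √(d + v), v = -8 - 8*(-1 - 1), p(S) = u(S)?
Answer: -7/564 - I*√233/564 ≈ -0.012411 - 0.027064*I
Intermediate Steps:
u(C) = -14 (u(C) = 2*(-7) = -14)
p(S) = -14
v = 8 (v = -8 - 8*(-2) = -8 + 16 = 8)
L(d) = √(8 + d) (L(d) = √(d + 8) = √(8 + d))
1/(p(-855) + L(-940)) = 1/(-14 + √(8 - 940)) = 1/(-14 + √(-932)) = 1/(-14 + 2*I*√233)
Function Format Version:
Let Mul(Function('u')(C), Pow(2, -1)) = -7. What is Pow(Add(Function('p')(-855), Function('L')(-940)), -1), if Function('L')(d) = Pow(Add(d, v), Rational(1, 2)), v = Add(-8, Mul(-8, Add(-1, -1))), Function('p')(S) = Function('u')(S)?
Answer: Add(Rational(-7, 564), Mul(Rational(-1, 564), I, Pow(233, Rational(1, 2)))) ≈ Add(-0.012411, Mul(-0.027064, I))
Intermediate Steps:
Function('u')(C) = -14 (Function('u')(C) = Mul(2, -7) = -14)
Function('p')(S) = -14
v = 8 (v = Add(-8, Mul(-8, -2)) = Add(-8, 16) = 8)
Function('L')(d) = Pow(Add(8, d), Rational(1, 2)) (Function('L')(d) = Pow(Add(d, 8), Rational(1, 2)) = Pow(Add(8, d), Rational(1, 2)))
Pow(Add(Function('p')(-855), Function('L')(-940)), -1) = Pow(Add(-14, Pow(Add(8, -940), Rational(1, 2))), -1) = Pow(Add(-14, Pow(-932, Rational(1, 2))), -1) = Pow(Add(-14, Mul(2, I, Pow(233, Rational(1, 2)))), -1)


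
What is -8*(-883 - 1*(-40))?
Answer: 6744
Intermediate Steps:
-8*(-883 - 1*(-40)) = -8*(-883 + 40) = -8*(-843) = 6744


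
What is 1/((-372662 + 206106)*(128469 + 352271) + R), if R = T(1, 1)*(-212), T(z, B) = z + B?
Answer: -1/80070131864 ≈ -1.2489e-11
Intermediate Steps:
T(z, B) = B + z
R = -424 (R = (1 + 1)*(-212) = 2*(-212) = -424)
1/((-372662 + 206106)*(128469 + 352271) + R) = 1/((-372662 + 206106)*(128469 + 352271) - 424) = 1/(-166556*480740 - 424) = 1/(-80070131440 - 424) = 1/(-80070131864) = -1/80070131864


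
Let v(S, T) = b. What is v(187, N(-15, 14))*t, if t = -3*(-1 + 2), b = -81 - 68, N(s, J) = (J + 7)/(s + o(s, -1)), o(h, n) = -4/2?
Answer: 447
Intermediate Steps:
o(h, n) = -2 (o(h, n) = -4*1/2 = -2)
N(s, J) = (7 + J)/(-2 + s) (N(s, J) = (J + 7)/(s - 2) = (7 + J)/(-2 + s))
b = -149
v(S, T) = -149
t = -3 (t = -3*1 = -3)
v(187, N(-15, 14))*t = -149*(-3) = 447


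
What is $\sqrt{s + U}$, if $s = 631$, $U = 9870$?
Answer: $\sqrt{10501} \approx 102.47$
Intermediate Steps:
$\sqrt{s + U} = \sqrt{631 + 9870} = \sqrt{10501}$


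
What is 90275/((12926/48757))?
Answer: 191371225/562 ≈ 3.4052e+5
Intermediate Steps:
90275/((12926/48757)) = 90275/((12926*(1/48757))) = 90275/(12926/48757) = 90275*(48757/12926) = 191371225/562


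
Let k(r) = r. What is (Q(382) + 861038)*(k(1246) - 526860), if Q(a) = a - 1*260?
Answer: -452637752240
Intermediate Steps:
Q(a) = -260 + a (Q(a) = a - 260 = -260 + a)
(Q(382) + 861038)*(k(1246) - 526860) = ((-260 + 382) + 861038)*(1246 - 526860) = (122 + 861038)*(-525614) = 861160*(-525614) = -452637752240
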